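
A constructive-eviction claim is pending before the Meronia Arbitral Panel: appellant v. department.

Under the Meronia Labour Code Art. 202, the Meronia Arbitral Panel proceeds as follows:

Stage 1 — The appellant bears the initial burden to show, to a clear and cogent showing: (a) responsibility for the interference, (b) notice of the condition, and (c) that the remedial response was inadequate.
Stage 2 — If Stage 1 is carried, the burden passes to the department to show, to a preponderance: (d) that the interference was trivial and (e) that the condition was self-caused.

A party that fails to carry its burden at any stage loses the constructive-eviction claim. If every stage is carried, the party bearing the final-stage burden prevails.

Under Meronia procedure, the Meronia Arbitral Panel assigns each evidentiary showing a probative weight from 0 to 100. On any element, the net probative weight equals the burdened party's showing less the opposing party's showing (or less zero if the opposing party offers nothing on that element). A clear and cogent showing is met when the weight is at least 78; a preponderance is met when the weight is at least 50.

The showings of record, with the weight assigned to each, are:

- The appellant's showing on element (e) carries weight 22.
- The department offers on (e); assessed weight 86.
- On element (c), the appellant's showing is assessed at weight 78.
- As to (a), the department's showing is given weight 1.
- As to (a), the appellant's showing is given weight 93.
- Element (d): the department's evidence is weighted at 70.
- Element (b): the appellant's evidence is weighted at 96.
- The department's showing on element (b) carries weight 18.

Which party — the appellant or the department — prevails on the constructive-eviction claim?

department

Stage 1 — burden on appellant; standard: a clear and cogent showing (weight is at least 78).
    (a): 93 − 1 = 92 ≥ 78 [met]
    (b): 96 − 18 = 78 ≥ 78 [met]
    (c): 78 ≥ 78 [met]
  All elements met. The burden passes to the department.
Stage 2 — burden on department; standard: a preponderance (weight is at least 50).
    (d): 70 ≥ 50 [met]
    (e): 86 − 22 = 64 ≥ 50 [met]
  All elements met at the final stage.
Every stage carried; the department prevails.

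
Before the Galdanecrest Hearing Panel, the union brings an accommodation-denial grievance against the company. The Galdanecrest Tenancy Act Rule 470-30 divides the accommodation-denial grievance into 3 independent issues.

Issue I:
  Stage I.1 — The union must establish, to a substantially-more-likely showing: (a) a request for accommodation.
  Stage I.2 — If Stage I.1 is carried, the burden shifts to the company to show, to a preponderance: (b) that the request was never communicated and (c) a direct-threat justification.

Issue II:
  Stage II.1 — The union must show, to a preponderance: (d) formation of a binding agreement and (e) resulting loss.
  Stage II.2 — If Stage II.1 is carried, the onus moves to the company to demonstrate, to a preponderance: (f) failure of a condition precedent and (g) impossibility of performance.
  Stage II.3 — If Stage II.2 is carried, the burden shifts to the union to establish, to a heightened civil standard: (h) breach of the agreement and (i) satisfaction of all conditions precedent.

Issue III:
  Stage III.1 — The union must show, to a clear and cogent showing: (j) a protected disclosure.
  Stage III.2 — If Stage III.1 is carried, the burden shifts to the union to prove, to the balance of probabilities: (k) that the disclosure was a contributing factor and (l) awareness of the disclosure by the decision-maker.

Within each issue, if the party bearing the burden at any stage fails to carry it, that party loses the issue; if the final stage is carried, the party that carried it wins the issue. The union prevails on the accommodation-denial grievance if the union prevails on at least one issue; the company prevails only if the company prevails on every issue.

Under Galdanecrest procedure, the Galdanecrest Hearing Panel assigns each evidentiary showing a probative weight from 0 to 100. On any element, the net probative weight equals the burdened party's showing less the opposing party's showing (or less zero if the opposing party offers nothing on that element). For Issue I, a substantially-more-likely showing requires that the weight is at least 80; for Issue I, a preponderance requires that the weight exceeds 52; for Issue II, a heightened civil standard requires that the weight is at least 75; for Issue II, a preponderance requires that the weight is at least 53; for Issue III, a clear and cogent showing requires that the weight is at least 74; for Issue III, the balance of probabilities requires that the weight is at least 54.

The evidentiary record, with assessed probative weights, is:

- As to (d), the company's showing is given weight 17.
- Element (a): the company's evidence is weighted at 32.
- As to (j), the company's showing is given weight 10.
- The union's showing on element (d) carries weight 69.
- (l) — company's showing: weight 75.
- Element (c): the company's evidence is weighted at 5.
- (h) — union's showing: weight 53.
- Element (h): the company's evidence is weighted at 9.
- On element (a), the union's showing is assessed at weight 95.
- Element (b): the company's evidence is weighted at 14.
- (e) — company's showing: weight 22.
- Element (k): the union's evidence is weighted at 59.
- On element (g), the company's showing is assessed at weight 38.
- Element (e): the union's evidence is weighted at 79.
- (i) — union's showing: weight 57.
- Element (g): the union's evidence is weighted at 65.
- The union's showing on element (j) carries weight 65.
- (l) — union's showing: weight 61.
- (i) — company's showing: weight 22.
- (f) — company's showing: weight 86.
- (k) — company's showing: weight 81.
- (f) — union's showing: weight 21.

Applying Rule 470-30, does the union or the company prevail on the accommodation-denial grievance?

company

— Issue I —
At Stage I.1 the union must meet a substantially-more-likely showing (weight is at least 80): on (a) the weight is 95 less the opposing 32 gives net 63, which does not reach 80, so (a) does not meet the standard.
  Not every element is met, so the union fails to carry Stage I.1.
The company prevails on this issue.
— Issue II —
Stage II.1 — burden on union; standard: a preponderance (weight is at least 53).
    (d): 69 − 17 = 52 < 53 [not met]
    (e): 79 − 22 = 57 ≥ 53 [met]
  Stage II.1 not carried; the union fails its burden.
The company prevails on this issue.
— Issue III —
Stage III.1 (union, a clear and cogent showing, weight is at least 74): (j) net 65−10=55 < 74 — fails.
  Not every element is met, so the union fails to carry Stage III.1.
The analysis ends at Stage III.1; the company prevails on this issue.
Per-issue: Issue I → company; Issue II → company; Issue III → company. The union must prevail on at least one issue; overall, the company prevails.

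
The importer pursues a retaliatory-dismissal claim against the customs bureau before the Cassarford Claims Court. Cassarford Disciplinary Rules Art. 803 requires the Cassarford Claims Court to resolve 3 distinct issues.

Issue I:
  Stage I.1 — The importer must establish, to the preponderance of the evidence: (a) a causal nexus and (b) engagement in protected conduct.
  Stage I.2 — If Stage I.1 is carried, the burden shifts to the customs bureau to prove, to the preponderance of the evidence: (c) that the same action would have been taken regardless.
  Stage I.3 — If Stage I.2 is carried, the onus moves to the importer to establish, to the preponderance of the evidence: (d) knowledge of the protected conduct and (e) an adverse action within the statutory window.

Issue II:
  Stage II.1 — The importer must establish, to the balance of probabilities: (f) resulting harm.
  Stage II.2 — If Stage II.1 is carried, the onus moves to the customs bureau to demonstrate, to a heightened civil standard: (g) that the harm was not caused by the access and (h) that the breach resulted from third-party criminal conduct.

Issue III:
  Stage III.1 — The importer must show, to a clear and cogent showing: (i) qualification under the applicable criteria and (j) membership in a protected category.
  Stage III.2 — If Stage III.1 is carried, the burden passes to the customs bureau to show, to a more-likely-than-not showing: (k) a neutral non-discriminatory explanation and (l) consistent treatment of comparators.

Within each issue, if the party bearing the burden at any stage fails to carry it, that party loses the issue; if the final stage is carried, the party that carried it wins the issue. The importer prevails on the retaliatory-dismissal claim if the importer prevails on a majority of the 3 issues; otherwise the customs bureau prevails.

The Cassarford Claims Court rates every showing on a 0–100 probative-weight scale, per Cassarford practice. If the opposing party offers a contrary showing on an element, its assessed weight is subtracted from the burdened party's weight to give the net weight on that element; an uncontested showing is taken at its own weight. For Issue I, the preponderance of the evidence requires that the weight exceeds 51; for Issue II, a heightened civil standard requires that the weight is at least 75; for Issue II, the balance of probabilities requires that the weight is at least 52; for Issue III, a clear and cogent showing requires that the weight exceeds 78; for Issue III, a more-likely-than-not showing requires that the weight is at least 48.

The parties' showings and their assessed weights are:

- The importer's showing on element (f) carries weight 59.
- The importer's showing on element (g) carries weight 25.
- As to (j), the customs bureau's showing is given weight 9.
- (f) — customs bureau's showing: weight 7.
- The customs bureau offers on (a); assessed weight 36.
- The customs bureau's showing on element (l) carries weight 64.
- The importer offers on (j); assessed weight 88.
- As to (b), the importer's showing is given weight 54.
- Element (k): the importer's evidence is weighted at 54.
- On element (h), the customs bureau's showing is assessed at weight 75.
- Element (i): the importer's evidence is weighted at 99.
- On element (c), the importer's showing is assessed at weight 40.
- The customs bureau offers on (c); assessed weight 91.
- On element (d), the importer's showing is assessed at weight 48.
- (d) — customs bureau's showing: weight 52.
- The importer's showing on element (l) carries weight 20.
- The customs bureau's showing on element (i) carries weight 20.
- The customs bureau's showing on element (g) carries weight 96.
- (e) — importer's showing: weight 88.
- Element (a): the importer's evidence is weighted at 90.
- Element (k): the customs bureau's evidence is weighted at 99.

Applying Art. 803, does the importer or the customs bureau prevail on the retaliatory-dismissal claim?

— Issue I —
At Stage I.1 the importer must meet the preponderance of the evidence (weight exceeds 51): on (a) the weight is 90 less the opposing 36 gives net 54, > 51, so (a) meets the standard; on (b) the weight is 54, which does exceed 51, so (b) meets the standard.
  Stage I.1 is satisfied; the onus moves to the customs bureau.
At Stage I.2 the customs bureau must meet the preponderance of the evidence (weight exceeds 51): on (c) the weight is 91 less the opposing 40 gives net 51, ≤ 51, so (c) does not meet the standard.
  Stage I.2 not carried; the customs bureau fails its burden.
The importer prevails on this issue.
— Issue II —
Stage II.1 — burden on importer; standard: the balance of probabilities (weight is at least 52).
    (f): 59 − 7 = 52 ≥ 52 [met]
  Stage II.1 carried; the burden shifts to the customs bureau.
Stage II.2 — burden on customs bureau; standard: a heightened civil standard (weight is at least 75).
    (g): 96 − 25 = 71 < 75 [not met]
    (h): 75 ≥ 75 [met]
  Stage II.2 not carried; the customs bureau fails its burden.
The importer prevails on this issue.
— Issue III —
Stage III.1 (importer, a clear and cogent showing, weight exceeds 78): (i) net 99−20=79 > 78 — meets; (j) net 88−9=79 > 78 — meets.
  The importer carries Stage III.1; the customs bureau now bears the burden.
Stage III.2 (customs bureau, a more-likely-than-not showing, weight is at least 48): (k) net 99−54=45 < 48 — fails; (l) net 64−20=44 < 48 — fails.
  Not every element is met, so the customs bureau fails to carry Stage III.2.
The importer prevails on this issue.
Per-issue: Issue I → importer; Issue II → importer; Issue III → importer. The importer must prevail on a majority of issues; overall, the importer prevails.

importer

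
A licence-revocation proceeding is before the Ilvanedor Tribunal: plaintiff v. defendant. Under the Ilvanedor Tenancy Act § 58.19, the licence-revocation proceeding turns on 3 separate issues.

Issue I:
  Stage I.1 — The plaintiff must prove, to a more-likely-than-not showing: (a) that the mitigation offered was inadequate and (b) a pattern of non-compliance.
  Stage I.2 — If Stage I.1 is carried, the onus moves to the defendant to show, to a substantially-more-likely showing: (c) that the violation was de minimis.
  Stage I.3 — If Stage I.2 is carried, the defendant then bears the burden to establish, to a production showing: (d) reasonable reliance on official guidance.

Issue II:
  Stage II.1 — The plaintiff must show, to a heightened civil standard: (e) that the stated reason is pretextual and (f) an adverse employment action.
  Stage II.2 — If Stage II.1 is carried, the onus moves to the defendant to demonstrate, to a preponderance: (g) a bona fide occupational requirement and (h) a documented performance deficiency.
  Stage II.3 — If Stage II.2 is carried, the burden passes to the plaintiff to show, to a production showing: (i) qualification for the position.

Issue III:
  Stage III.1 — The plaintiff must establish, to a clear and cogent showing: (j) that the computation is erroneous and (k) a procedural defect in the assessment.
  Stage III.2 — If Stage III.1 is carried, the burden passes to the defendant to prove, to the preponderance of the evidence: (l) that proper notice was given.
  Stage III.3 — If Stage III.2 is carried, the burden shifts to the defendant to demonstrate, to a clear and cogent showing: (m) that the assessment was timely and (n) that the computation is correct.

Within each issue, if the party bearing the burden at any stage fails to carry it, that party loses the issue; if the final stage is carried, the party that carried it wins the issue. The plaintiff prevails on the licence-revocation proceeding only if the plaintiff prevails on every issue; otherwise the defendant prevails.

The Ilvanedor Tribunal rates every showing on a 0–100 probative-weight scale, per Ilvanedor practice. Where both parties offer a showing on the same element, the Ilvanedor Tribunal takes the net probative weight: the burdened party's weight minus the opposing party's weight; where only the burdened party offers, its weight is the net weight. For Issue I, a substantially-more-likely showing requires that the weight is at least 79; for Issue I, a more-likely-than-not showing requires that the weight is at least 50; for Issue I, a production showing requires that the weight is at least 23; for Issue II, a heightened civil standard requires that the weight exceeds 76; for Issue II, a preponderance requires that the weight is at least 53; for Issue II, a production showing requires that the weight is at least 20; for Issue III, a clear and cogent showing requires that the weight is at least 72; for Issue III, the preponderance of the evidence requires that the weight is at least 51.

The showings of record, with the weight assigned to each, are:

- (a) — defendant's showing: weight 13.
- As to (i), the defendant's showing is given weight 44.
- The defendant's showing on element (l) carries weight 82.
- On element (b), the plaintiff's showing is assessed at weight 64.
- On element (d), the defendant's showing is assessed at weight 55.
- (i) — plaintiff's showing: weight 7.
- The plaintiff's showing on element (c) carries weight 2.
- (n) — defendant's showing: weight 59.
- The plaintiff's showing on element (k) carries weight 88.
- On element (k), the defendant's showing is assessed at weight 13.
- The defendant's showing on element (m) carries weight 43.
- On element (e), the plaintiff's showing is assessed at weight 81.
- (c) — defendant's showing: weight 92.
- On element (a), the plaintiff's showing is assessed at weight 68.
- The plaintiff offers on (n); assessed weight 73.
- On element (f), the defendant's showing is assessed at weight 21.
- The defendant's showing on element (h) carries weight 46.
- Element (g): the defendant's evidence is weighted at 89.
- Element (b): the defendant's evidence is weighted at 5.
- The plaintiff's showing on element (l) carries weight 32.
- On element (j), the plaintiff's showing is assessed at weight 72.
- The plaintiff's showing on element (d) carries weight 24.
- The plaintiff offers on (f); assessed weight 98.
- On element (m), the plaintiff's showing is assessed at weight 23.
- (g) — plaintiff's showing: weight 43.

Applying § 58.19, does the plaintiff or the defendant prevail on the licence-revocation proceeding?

— Issue I —
Stage I.1 (plaintiff, a more-likely-than-not showing, weight is at least 50): (a) net 68−13=55 ≥ 50 — meets; (b) net 64−5=59 ≥ 50 — meets.
  The plaintiff carries Stage I.1; the defendant now bears the burden.
Stage I.2 (defendant, a substantially-more-likely showing, weight is at least 79): (c) net 92−2=90 ≥ 79 — meets.
  All elements met. The defendant retains the burden for Stage I.3.
Stage I.3 (defendant, a production showing, weight is at least 23): (d) net 55−24=31 ≥ 23 — meets.
  Stage I.3 carried; the final stage is satisfied.
With every stage satisfied, the defendant prevails on this issue.
— Issue II —
Stage II.1 (plaintiff, a heightened civil standard, weight exceeds 76): (e) 81 > 76 — meets; (f) net 98−21=77 > 76 — meets.
  Stage II.1 is satisfied; the onus moves to the defendant.
Stage II.2 (defendant, a preponderance, weight is at least 53): (g) net 89−43=46 < 53 — fails; (h) 46 < 53 — fails.
  Stage II.2 not carried; the defendant fails its burden.
The analysis ends at Stage II.2; the plaintiff prevails on this issue.
— Issue III —
Stage III.1 — burden on plaintiff; standard: a clear and cogent showing (weight is at least 72).
    (j): 72 ≥ 72 [met]
    (k): 88 − 13 = 75 ≥ 72 [met]
  Stage III.1 carried; the burden shifts to the defendant.
Stage III.2 — burden on defendant; standard: the preponderance of the evidence (weight is at least 51).
    (l): 82 − 32 = 50 < 51 [not met]
  The defendant does not carry Stage III.2.
The plaintiff prevails on this issue.
Per-issue: Issue I → defendant; Issue II → plaintiff; Issue III → plaintiff. The plaintiff must prevail on every issue; overall, the defendant prevails.

defendant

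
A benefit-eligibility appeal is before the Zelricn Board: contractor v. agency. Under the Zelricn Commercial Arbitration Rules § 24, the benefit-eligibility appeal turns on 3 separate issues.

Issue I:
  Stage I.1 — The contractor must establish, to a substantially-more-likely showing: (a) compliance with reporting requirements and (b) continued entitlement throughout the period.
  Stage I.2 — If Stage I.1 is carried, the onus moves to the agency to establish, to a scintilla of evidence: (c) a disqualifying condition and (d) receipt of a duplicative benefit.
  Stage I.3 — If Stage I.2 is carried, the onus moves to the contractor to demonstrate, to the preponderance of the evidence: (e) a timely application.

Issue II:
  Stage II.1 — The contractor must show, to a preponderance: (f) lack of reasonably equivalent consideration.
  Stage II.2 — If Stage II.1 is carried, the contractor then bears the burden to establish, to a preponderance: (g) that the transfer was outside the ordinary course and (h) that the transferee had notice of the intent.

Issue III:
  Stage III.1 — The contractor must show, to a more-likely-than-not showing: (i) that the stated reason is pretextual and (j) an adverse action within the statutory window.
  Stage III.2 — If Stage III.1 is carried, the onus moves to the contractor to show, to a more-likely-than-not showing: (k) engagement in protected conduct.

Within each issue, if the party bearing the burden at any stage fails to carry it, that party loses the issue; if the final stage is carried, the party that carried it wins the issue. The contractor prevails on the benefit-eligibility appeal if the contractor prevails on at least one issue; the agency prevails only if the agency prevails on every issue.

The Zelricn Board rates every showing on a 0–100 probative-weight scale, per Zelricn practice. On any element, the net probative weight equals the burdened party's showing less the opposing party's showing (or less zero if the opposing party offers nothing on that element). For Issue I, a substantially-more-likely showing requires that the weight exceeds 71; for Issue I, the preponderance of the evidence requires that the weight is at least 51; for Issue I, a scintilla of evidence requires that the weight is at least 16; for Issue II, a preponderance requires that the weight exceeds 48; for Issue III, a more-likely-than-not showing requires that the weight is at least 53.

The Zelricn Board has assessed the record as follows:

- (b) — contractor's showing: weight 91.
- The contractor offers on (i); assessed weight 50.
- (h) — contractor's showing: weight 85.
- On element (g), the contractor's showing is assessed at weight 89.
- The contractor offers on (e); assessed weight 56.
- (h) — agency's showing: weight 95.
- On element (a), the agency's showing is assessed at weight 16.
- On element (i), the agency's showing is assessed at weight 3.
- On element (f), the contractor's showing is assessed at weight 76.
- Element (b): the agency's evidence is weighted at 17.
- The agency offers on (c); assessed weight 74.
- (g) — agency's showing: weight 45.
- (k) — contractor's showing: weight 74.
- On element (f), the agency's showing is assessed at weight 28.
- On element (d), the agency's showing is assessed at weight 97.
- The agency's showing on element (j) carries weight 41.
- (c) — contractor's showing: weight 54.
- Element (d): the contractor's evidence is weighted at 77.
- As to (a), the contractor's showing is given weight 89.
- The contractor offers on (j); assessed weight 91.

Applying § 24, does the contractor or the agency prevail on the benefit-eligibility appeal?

contractor

— Issue I —
Stage I.1 (contractor, a substantially-more-likely showing, weight exceeds 71): (a) net 89−16=73 > 71 — meets; (b) net 91−17=74 > 71 — meets.
  Stage I.1 is satisfied; the onus moves to the agency.
Stage I.2 (agency, a scintilla of evidence, weight is at least 16): (c) net 74−54=20 ≥ 16 — meets; (d) net 97−77=20 ≥ 16 — meets.
  All elements met. The burden passes to the contractor.
Stage I.3 (contractor, the preponderance of the evidence, weight is at least 51): (e) 56 ≥ 51 — meets.
  Stage I.3 carried; the final stage is satisfied.
Every stage carried; the contractor prevails on this issue.
— Issue II —
Stage II.1 (contractor, a preponderance, weight exceeds 48): (f) net 76−28=48 ≤ 48 — fails.
  The contractor does not carry Stage II.1.
The agency prevails on this issue.
— Issue III —
Stage III.1 — burden on contractor; standard: a more-likely-than-not showing (weight is at least 53).
    (i): 50 − 3 = 47 < 53 [not met]
    (j): 91 − 41 = 50 < 53 [not met]
  Stage III.1 not carried; the contractor fails its burden.
So the agency prevails on this issue.
Per-issue: Issue I → contractor; Issue II → agency; Issue III → agency. The contractor must prevail on at least one issue; overall, the contractor prevails.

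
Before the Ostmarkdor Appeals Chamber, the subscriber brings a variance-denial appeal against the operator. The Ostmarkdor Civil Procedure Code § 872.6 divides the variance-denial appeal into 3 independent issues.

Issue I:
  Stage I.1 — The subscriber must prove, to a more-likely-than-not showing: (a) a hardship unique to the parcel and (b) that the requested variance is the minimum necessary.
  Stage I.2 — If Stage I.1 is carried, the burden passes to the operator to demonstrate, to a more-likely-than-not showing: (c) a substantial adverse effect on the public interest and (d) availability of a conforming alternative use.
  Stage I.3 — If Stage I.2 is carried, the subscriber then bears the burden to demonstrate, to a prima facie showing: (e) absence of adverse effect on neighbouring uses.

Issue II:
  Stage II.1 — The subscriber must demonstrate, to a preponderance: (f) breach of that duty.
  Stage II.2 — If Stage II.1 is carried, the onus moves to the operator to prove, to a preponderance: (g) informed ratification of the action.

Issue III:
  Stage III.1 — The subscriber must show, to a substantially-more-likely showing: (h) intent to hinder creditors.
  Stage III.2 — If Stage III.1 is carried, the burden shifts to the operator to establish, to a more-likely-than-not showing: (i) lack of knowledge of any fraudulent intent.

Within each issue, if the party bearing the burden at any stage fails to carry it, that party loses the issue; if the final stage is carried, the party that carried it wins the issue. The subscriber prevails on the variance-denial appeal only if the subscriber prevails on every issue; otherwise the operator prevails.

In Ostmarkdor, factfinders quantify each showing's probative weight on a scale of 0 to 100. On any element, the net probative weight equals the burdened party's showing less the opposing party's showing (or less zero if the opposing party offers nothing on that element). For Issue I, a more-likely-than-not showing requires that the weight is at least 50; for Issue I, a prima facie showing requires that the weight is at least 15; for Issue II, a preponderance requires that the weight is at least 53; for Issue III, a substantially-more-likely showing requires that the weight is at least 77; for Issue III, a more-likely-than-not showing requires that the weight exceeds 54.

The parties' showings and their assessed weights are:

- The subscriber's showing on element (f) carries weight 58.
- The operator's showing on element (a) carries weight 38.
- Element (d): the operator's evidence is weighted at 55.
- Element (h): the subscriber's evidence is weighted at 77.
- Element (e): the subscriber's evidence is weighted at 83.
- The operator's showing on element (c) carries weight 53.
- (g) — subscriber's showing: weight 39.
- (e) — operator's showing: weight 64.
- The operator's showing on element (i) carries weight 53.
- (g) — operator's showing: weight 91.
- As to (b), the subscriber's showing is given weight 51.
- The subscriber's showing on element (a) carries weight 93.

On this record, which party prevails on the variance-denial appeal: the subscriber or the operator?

subscriber

— Issue I —
Stage I.1 (subscriber, a more-likely-than-not showing, weight is at least 50): (a) net 93−38=55 ≥ 50 — meets; (b) 51 ≥ 50 — meets.
  Stage I.1 is satisfied; the onus moves to the operator.
Stage I.2 (operator, a more-likely-than-not showing, weight is at least 50): (c) 53 ≥ 50 — meets; (d) 55 ≥ 50 — meets.
  The operator carries Stage I.2; the subscriber now bears the burden.
Stage I.3 (subscriber, a prima facie showing, weight is at least 15): (e) net 83−64=19 ≥ 15 — meets.
  The subscriber carries the last stage.
Every stage carried; the subscriber prevails on this issue.
— Issue II —
Stage II.1 — burden on subscriber; standard: a preponderance (weight is at least 53).
    (f): 58 ≥ 53 [met]
  All elements met. The burden passes to the operator.
Stage II.2 — burden on operator; standard: a preponderance (weight is at least 53).
    (g): 91 − 39 = 52 < 53 [not met]
  Stage II.2 not carried; the operator fails its burden.
So the subscriber prevails on this issue.
— Issue III —
Stage III.1 (subscriber, a substantially-more-likely showing, weight is at least 77): (h) 77 ≥ 77 — meets.
  The subscriber carries Stage III.1; the operator now bears the burden.
Stage III.2 (operator, a more-likely-than-not showing, weight exceeds 54): (i) 53 ≤ 54 — fails.
  Not every element is met, so the operator fails to carry Stage III.2.
The analysis ends at Stage III.2; the subscriber prevails on this issue.
Per-issue: Issue I → subscriber; Issue II → subscriber; Issue III → subscriber. The subscriber must prevail on every issue; overall, the subscriber prevails.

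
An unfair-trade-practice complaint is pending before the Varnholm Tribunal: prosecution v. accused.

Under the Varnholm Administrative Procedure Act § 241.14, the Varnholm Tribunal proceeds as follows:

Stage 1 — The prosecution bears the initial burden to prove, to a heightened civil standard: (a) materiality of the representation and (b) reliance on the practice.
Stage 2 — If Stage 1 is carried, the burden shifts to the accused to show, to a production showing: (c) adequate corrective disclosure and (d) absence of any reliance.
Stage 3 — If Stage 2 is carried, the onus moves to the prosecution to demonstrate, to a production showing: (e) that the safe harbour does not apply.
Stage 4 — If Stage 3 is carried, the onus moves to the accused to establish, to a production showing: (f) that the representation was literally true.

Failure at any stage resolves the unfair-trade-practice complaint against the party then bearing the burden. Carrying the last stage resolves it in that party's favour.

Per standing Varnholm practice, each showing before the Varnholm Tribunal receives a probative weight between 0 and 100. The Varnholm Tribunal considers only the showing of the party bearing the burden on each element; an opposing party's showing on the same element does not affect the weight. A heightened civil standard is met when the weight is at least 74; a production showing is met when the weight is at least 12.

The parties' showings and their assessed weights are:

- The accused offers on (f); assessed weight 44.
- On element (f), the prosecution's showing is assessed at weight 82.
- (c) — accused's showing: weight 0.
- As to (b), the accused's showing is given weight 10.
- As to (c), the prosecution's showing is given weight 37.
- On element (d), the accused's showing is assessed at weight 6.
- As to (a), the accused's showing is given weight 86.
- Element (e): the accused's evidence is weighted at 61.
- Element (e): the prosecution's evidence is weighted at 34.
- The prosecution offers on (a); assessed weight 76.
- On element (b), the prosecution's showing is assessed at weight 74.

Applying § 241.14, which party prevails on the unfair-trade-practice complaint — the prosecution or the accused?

prosecution

Stage 1 (prosecution, a heightened civil standard, weight is at least 74): (a) 76 (accused's 86 disregarded) ≥ 74 — meets; (b) 74 (accused's 10 disregarded) ≥ 74 — meets.
  Stage 1 is satisfied; the onus moves to the accused.
Stage 2 (accused, a production showing, weight is at least 12): (c) 0 (prosecution's 37 disregarded) < 12 — fails; (d) 6 < 12 — fails.
  The accused does not carry Stage 2.
The prosecution prevails.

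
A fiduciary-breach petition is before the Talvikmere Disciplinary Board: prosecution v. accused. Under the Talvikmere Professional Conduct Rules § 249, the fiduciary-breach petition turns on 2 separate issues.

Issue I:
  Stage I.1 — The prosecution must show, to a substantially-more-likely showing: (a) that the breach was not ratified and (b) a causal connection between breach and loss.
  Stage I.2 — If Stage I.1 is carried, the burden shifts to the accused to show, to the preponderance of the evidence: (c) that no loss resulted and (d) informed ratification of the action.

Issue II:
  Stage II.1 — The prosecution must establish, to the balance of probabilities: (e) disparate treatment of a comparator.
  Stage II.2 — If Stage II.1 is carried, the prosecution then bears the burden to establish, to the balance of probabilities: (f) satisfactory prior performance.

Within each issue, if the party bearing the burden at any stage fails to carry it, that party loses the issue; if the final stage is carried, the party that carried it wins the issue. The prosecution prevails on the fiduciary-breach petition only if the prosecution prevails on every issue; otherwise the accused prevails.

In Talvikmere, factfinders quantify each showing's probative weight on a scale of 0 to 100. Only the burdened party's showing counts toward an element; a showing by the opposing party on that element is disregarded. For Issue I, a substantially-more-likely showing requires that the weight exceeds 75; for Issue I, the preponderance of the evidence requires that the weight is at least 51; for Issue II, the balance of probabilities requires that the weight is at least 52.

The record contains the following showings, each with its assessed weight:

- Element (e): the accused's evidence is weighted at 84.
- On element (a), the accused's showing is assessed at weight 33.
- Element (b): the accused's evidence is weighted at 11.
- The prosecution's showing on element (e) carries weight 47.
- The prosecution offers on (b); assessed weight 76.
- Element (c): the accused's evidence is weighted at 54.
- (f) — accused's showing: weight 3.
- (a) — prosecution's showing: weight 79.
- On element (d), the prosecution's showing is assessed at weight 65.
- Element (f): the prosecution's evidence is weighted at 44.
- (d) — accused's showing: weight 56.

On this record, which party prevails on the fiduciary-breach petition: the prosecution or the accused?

— Issue I —
At Stage I.1 the prosecution must meet a substantially-more-likely showing (weight exceeds 75): on (a) the weight is 79 (the accused's 33 is given no effect), which does exceed 75, so (a) meets the standard; on (b) the weight is 76 (the accused's 11 is given no effect), which does exceed 75, so (b) meets the standard.
  Stage I.1 carried; the burden shifts to the accused.
At Stage I.2 the accused must meet the preponderance of the evidence (weight is at least 51): on (c) the weight is 54, ≥ 51, so (c) meets the standard; on (d) the weight is 56 (the prosecution's 65 is given no effect), which does reach 51, so (d) meets the standard.
  All elements met at the final stage.
Every stage carried; the accused prevails on this issue.
— Issue II —
Stage II.1 (prosecution, the balance of probabilities, weight is at least 52): (e) 47 (accused's 84 disregarded) < 52 — fails.
  Not every element is met, so the prosecution fails to carry Stage II.1.
The analysis ends at Stage II.1; the accused prevails on this issue.
Per-issue: Issue I → accused; Issue II → accused. The prosecution must prevail on every issue; overall, the accused prevails.

accused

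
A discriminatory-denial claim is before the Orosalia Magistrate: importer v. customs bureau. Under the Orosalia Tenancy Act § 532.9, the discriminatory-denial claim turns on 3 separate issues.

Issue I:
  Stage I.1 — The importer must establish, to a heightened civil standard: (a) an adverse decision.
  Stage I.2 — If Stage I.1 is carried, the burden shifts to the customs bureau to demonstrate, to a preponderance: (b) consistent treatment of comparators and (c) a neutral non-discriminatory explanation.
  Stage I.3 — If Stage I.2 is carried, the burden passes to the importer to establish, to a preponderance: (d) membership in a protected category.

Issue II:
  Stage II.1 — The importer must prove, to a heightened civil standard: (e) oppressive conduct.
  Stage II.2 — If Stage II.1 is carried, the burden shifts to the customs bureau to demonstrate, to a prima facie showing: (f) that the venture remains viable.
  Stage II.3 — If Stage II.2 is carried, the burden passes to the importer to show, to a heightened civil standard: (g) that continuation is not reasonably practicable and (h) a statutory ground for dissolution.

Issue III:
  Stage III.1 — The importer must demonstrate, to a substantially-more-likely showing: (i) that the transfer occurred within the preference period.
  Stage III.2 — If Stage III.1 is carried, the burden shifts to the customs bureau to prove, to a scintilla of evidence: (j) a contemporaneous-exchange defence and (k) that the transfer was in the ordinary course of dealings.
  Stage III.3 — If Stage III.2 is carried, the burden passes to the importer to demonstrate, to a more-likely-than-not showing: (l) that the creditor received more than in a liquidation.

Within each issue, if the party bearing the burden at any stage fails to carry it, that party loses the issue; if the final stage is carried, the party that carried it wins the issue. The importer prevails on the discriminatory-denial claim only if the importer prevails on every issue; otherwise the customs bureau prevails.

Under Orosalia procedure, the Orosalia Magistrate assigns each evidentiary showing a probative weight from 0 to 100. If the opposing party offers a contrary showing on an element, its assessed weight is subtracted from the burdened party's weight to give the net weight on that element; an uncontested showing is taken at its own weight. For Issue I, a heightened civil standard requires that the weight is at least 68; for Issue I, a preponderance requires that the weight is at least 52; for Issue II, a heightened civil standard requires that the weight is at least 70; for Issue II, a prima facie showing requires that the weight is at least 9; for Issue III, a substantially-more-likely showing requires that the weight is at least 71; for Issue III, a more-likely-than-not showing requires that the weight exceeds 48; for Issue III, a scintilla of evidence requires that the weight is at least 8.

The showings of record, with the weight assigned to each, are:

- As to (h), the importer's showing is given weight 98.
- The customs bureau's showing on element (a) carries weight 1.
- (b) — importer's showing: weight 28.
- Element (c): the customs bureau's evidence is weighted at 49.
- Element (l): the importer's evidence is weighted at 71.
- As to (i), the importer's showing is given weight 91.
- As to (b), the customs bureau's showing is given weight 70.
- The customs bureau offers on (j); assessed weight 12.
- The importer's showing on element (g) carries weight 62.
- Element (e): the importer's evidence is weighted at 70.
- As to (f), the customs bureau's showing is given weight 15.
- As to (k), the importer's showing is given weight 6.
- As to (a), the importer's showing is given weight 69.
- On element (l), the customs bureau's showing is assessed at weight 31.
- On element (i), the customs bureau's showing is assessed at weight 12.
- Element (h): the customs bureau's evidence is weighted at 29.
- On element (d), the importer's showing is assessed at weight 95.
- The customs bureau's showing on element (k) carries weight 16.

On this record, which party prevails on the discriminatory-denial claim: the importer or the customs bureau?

— Issue I —
Stage I.1 — burden on importer; standard: a heightened civil standard (weight is at least 68).
    (a): 69 − 1 = 68 ≥ 68 [met]
  The importer carries Stage I.1; the customs bureau now bears the burden.
Stage I.2 — burden on customs bureau; standard: a preponderance (weight is at least 52).
    (b): 70 − 28 = 42 < 52 [not met]
    (c): 49 < 52 [not met]
  The customs bureau does not carry Stage I.2.
The analysis ends at Stage I.2; the importer prevails on this issue.
— Issue II —
Stage II.1 — burden on importer; standard: a heightened civil standard (weight is at least 70).
    (e): 70 ≥ 70 [met]
  Stage II.1 carried; the burden shifts to the customs bureau.
Stage II.2 — burden on customs bureau; standard: a prima facie showing (weight is at least 9).
    (f): 15 ≥ 9 [met]
  The customs bureau carries Stage II.2; the importer now bears the burden.
Stage II.3 — burden on importer; standard: a heightened civil standard (weight is at least 70).
    (g): 62 < 70 [not met]
    (h): 98 − 29 = 69 < 70 [not met]
  The importer does not carry Stage II.3.
So the customs bureau prevails on this issue.
— Issue III —
Stage III.1 — burden on importer; standard: a substantially-more-likely showing (weight is at least 71).
    (i): 91 − 12 = 79 ≥ 71 [met]
  The importer carries Stage III.1; the customs bureau now bears the burden.
Stage III.2 — burden on customs bureau; standard: a scintilla of evidence (weight is at least 8).
    (j): 12 ≥ 8 [met]
    (k): 16 − 6 = 10 ≥ 8 [met]
  Stage III.2 is satisfied; the onus moves to the importer.
Stage III.3 — burden on importer; standard: a more-likely-than-not showing (weight exceeds 48).
    (l): 71 − 31 = 40 ≤ 48 [not met]
  The importer does not carry Stage III.3.
The customs bureau prevails on this issue.
Per-issue: Issue I → importer; Issue II → customs bureau; Issue III → customs bureau. The importer must prevail on every issue; overall, the customs bureau prevails.

customs bureau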